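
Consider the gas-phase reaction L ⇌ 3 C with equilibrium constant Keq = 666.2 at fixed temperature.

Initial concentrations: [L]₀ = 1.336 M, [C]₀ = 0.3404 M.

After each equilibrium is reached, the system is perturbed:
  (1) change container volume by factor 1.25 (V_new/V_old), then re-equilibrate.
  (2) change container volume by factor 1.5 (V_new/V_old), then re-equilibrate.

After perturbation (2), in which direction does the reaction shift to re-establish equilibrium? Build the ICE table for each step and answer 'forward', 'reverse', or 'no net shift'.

Direction: forward

Q₀ = 0.02952 vs Keq = 666.2 ⇒ Q<K, forward
Step 1:
                   L          C
  I            1.336     0.3404
  C           -1.236      3.709
  E          0.09967      4.049
  solve Keq expr → x = 1.236; check Q = 666.2
Then change container volume by factor 1.25 (V_new/V_old).
Step 2:
                   L          C
  I          0.07974       3.24
  C         -0.02507     0.0752
  E          0.05467      3.315
  solve Keq expr → x = 0.02507; check Q = 666.2
Then change container volume by factor 1.5 (V_new/V_old).
Step 3:
                   L          C
  I          0.03645       2.21
  C         -0.01896    0.05689
  E          0.01748      2.267
  solve Keq expr → x = 0.01896; check Q = 666.2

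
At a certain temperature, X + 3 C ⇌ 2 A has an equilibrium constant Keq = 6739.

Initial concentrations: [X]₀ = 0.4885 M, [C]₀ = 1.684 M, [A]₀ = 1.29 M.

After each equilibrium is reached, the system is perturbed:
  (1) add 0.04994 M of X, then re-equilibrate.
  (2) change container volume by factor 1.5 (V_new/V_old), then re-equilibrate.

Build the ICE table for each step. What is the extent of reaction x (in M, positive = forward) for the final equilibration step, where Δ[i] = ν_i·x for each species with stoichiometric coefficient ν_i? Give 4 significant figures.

Q₀ = 0.7133 vs Keq = 6739 ⇒ Q<K, forward
Step 1:
                   X          C          A
  Initial     0.4885      1.684       1.29
  Change     -0.4615     -1.384     0.9229
  Equil      0.02703     0.2996      2.213
  solve Keq expr → x = 0.4615; check Q = 6739
Then add 0.04994 M of X.
Step 2:
                   X          C          A
  Initial    0.07697     0.2996      2.213
  Change    -0.02069   -0.06206    0.04138
  Equil      0.05628     0.2375      2.254
  solve Keq expr → x = 0.02069; check Q = 6739
Then change container volume by factor 1.5 (V_new/V_old).
Step 3:
                   X          C          A
  Initial    0.03752     0.1583      1.503
  Change     0.01038    0.03115   -0.02077
  Equil       0.0479     0.1895      1.482
  solve Keq expr → x = -0.01038; check Q = 6739

x = -0.01038 M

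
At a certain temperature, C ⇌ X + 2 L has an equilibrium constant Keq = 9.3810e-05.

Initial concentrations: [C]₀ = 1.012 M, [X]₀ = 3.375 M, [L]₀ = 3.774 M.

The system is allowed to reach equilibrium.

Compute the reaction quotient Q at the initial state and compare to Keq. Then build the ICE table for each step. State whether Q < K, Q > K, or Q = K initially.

Q₀ = 47.5; Q > K (proceeds reverse)

Q₀ = 47.5 vs Keq = 9.3810e-05 ⇒ Q>K, reverse
Step 1:
                  C         X         L
  Initial     1.012     3.375     3.774
  Change       1.88     -1.88    -3.761
  Equil       2.892     1.495   0.01347
  solve Keq expr → x = -1.88; check Q = 9.3810e-05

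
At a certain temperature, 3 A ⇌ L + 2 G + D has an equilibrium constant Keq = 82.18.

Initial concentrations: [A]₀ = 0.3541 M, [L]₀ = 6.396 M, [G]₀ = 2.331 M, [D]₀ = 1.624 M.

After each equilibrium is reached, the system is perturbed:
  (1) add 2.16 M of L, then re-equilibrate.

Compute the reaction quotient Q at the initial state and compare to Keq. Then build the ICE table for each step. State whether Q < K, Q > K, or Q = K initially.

Q₀ = 1271 vs Keq = 82.18 ⇒ Q>K, reverse
Step 1:
                    A           L           G           D
  Initial      0.3541       6.396       2.331       1.624
  Change        0.425     -0.1417     -0.2834     -0.1417
  Equil        0.7791       6.254       2.048       1.482
  solve Keq expr → x = -0.1417; check Q = 82.18
Then add 2.16 M of L.
Step 2:
                    A           L           G           D
  Initial      0.7791       8.414       2.048       1.482
  Change      0.06415    -0.02138    -0.04277    -0.02138
  Equil        0.8433       8.393       2.005       1.461
  solve Keq expr → x = -0.02138; check Q = 82.18

Q₀ = 1271; Q > K (proceeds reverse)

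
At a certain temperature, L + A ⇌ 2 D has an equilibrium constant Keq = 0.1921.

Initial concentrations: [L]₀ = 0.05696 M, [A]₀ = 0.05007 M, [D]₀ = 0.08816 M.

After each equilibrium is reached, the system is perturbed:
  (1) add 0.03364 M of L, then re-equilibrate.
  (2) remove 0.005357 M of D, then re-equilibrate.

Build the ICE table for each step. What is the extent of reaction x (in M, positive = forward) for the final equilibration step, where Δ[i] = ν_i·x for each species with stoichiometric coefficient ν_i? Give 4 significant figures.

x = 0.002187 M

Q₀ = 2.725 vs Keq = 0.1921 ⇒ Q>K, reverse
Step 1:
                    L           A           D
  I           0.05696     0.05007     0.08816
  C           0.02655     0.02655     -0.0531
  E           0.08351     0.07662     0.03506
  solve Keq expr → x = -0.02655; check Q = 0.1921
Then add 0.03364 M of L.
Step 2:
                    L           A           D
  I            0.1172     0.07662     0.03506
  C         -0.002641   -0.002641    0.005281
  E            0.1145     0.07398     0.04034
  solve Keq expr → x = 0.002641; check Q = 0.1921
Then remove 0.005357 M of D.
Step 3:
                    L           A           D
  I            0.1145     0.07398     0.03498
  C         -0.002187   -0.002187    0.004375
  E            0.1123     0.07179     0.03936
  solve Keq expr → x = 0.002187; check Q = 0.1921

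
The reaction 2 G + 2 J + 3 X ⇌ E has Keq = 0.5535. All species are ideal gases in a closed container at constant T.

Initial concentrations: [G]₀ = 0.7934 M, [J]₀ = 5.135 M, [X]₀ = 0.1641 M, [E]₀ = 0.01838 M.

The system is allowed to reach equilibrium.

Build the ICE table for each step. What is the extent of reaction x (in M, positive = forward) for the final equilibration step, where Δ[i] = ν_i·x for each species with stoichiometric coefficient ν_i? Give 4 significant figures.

Q₀ = 0.2506 vs Keq = 0.5535 ⇒ Q<K, forward
Step 1:
                    G           J           X           E
  I            0.7934       5.135      0.1641     0.01838
  C          -0.01433    -0.01433     -0.0215    0.007165
  E            0.7791       5.121      0.1426     0.02555
  solve Keq expr → x = 0.007165; check Q = 0.5535

x = 0.007165 M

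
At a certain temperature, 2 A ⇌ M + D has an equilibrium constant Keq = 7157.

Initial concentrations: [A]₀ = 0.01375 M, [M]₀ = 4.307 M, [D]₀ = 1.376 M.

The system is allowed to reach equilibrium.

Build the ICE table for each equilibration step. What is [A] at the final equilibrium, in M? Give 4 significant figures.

[A]_eq = 0.02867 M

Q₀ = 3.1346e+04 vs Keq = 7157 ⇒ Q>K, reverse
Step 1:
                   A          M          D
  I          0.01375      4.307      1.376
  C          0.01492  -0.007462  -0.007462
  E          0.02867        4.3      1.369
  solve Keq expr → x = -0.007462; check Q = 7157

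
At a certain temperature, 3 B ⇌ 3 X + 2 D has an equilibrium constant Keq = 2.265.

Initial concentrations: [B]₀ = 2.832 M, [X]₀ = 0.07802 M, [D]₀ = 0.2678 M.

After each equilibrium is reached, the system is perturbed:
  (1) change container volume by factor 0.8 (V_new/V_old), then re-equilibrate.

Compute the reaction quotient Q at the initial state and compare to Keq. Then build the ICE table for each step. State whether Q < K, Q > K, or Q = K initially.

Q₀ = 1.4995e-06; Q < K (proceeds forward)

Q₀ = 1.4995e-06 vs Keq = 2.265 ⇒ Q<K, forward
Step 1:
                   B          X          D
  init         2.832    0.07802     0.2678
  Δ           -1.468      1.468     0.9788
  eq           1.364      1.546      1.247
  solve Keq expr → x = 0.4894; check Q = 2.265
Then change container volume by factor 0.8 (V_new/V_old).
Step 2:
                   B          X          D
  init         1.705      1.933      1.558
  Δ           0.1068    -0.1068   -0.07119
  eq           1.812      1.826      1.487
  solve Keq expr → x = -0.03559; check Q = 2.265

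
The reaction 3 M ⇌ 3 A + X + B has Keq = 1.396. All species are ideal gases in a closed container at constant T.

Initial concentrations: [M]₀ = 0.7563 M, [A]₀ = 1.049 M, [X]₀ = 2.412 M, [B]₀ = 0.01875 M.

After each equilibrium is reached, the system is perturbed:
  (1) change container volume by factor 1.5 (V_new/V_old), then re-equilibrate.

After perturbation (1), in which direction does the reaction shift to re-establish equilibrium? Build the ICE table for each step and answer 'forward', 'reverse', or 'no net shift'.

Q₀ = 0.1207 vs Keq = 1.396 ⇒ Q<K, forward
Step 1:
                   M          A          X          B
  I           0.7563      1.049      2.412    0.01875
  C          -0.1552     0.1552    0.05173    0.05173
  E           0.6011      1.204      2.464    0.07048
  solve Keq expr → x = 0.05173; check Q = 1.396
Then change container volume by factor 1.5 (V_new/V_old).
Step 2:
                   M          A          X          B
  I           0.4007     0.8028      1.642    0.04699
  C         -0.04522    0.04522    0.01507    0.01507
  E           0.3555      0.848      1.658    0.06206
  solve Keq expr → x = 0.01507; check Q = 1.396

Direction: forward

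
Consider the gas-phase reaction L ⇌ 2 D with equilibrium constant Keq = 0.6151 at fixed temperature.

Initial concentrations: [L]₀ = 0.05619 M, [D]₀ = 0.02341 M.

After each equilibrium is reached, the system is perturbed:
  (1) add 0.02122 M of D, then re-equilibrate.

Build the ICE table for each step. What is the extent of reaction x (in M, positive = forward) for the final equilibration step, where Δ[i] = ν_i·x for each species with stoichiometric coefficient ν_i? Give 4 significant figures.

Q₀ = 0.009753 vs Keq = 0.6151 ⇒ Q<K, forward
Step 1:
                  L         D
  Initial   0.05619   0.02341
  Change   -0.03928   0.07857
  Equil     0.01691     0.102
  solve Keq expr → x = 0.03928; check Q = 0.6151
Then add 0.02122 M of D.
Step 2:
                  L         D
  Initial   0.01691    0.1232
  Change   0.004382 -0.008764
  Equil     0.02129    0.1144
  solve Keq expr → x = -0.004382; check Q = 0.6151

x = -0.004382 M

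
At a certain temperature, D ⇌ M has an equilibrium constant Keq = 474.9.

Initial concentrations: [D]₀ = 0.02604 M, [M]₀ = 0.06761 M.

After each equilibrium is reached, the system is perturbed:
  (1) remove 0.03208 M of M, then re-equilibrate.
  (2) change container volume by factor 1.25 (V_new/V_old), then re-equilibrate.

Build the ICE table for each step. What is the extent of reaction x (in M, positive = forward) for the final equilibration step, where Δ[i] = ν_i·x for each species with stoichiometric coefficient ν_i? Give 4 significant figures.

x = 0 M

Q₀ = 2.596 vs Keq = 474.9 ⇒ Q<K, forward
Step 1:
                    D           M
  init        0.02604     0.06761
  Δ          -0.02584     0.02584
  eq       1.9679e-04     0.09345
  solve Keq expr → x = 0.02584; check Q = 474.9
Then remove 0.03208 M of M.
Step 2:
                    D           M
  init     1.9679e-04     0.06137
  Δ       -6.7409e-05  6.7409e-05
  eq       1.2938e-04     0.06144
  solve Keq expr → x = 6.7409e-05; check Q = 474.9
Then change container volume by factor 1.25 (V_new/V_old).
Step 3:
                    D           M
  init     1.0350e-04     0.04915
  Δ                 0           0
  eq       1.0350e-04     0.04915
  solve Keq expr → x = 0; check Q = 474.9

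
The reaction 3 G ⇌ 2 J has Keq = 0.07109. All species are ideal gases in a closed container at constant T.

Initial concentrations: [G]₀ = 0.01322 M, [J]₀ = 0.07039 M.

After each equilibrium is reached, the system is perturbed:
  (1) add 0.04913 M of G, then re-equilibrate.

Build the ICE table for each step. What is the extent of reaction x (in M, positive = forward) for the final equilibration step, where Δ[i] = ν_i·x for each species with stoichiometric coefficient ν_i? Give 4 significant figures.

Q₀ = 2145 vs Keq = 0.07109 ⇒ Q>K, reverse
Step 1:
                  G         J
  I         0.01322   0.07039
  C         0.09195   -0.0613
  E          0.1052  0.009093
  solve Keq expr → x = -0.03065; check Q = 0.07109
Then add 0.04913 M of G.
Step 2:
                  G         J
  I          0.1543  0.009093
  C       -0.008601  0.005734
  E          0.1457   0.01483
  solve Keq expr → x = 0.002867; check Q = 0.07109

x = 0.002867 M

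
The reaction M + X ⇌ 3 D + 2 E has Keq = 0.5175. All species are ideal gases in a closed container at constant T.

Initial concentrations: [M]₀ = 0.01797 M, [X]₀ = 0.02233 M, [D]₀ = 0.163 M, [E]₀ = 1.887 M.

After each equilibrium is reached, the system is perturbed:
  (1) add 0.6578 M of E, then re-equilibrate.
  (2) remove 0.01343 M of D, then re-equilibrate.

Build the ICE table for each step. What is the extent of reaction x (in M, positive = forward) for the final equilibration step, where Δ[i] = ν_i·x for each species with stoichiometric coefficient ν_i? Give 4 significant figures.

Q₀ = 38.43 vs Keq = 0.5175 ⇒ Q>K, reverse
Step 1:
                   M          X          D          E
  init       0.01797    0.02233      0.163      1.887
  Δ             0.03       0.03   -0.08999   -0.05999
  eq         0.04797    0.05233    0.07301      1.827
  solve Keq expr → x = -0.03; check Q = 0.5175
Then add 0.6578 M of E.
Step 2:
                   M          X          D          E
  init       0.04797    0.05233    0.07301      2.485
  Δ         0.003546   0.003546   -0.01064  -0.007092
  eq         0.05151    0.05587    0.06237      2.478
  solve Keq expr → x = -0.003546; check Q = 0.5175
Then remove 0.01343 M of D.
Step 3:
                   M          X          D          E
  init       0.05151    0.05587    0.04894      2.478
  Δ        -0.003519  -0.003519    0.01056   0.007038
  eq         0.04799    0.05235     0.0595      2.485
  solve Keq expr → x = 0.003519; check Q = 0.5175

x = 0.003519 M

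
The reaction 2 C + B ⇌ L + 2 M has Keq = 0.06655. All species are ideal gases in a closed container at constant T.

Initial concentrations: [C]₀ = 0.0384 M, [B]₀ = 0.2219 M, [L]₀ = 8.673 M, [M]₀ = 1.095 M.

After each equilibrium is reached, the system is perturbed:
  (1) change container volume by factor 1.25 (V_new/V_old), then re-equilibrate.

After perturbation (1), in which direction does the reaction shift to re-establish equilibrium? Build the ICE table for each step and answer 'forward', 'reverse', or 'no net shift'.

Direction: no net shift

Q₀ = 3.1782e+04 vs Keq = 0.06655 ⇒ Q>K, reverse
Step 1:
                    C           B           L           M
  init         0.0384      0.2219       8.673       1.095
  Δ             1.014      0.5069     -0.5069      -1.014
  eq            1.052      0.7288       8.166      0.0811
  solve Keq expr → x = -0.5069; check Q = 0.06655
Then change container volume by factor 1.25 (V_new/V_old).
Step 2:
                    C           B           L           M
  init         0.8418      0.5831       6.533     0.06488
  Δ                 0           0           0           0
  eq           0.8418      0.5831       6.533     0.06488
  solve Keq expr → x = 0; check Q = 0.06655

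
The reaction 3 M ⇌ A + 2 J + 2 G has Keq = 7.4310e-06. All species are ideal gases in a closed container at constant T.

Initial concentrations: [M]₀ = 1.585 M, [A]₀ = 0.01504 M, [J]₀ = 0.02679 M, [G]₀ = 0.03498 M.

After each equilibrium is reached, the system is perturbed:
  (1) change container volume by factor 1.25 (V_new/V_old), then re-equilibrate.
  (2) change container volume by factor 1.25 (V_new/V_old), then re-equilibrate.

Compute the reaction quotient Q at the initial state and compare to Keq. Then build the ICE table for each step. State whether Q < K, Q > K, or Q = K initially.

Q₀ = 3.3170e-09; Q < K (proceeds forward)

Q₀ = 3.3170e-09 vs Keq = 7.4310e-06 ⇒ Q<K, forward
Step 1:
                    M           A           J           G
  init          1.585     0.01504     0.02679     0.03498
  Δ           -0.1552     0.05174      0.1035      0.1035
  eq             1.43     0.06678      0.1303      0.1385
  solve Keq expr → x = 0.05174; check Q = 7.4310e-06
Then change container volume by factor 1.25 (V_new/V_old).
Step 2:
                    M           A           J           G
  init          1.144     0.05342      0.1042      0.1108
  Δ          -0.01375    0.004584    0.009168    0.009168
  eq             1.13       0.058      0.1134      0.1199
  solve Keq expr → x = 0.004584; check Q = 7.4310e-06
Then change container volume by factor 1.25 (V_new/V_old).
Step 3:
                    M           A           J           G
  init         0.9041      0.0464      0.0907     0.09594
  Δ          -0.01184    0.003948    0.007895    0.007895
  eq           0.8922     0.05035      0.0986      0.1038
  solve Keq expr → x = 0.003948; check Q = 7.4310e-06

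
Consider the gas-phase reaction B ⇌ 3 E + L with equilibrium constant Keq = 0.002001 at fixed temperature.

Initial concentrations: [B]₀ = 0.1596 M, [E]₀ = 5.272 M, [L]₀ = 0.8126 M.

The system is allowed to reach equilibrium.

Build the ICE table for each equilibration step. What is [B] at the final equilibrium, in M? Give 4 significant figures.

[B]_eq = 0.9721 M

Q₀ = 746.1 vs Keq = 0.002001 ⇒ Q>K, reverse
Step 1:
                  B         E         L
  I          0.1596     5.272    0.8126
  C          0.8125    -2.438   -0.8125
  E          0.9721     2.834 8.5419e-05
  solve Keq expr → x = -0.8125; check Q = 0.002001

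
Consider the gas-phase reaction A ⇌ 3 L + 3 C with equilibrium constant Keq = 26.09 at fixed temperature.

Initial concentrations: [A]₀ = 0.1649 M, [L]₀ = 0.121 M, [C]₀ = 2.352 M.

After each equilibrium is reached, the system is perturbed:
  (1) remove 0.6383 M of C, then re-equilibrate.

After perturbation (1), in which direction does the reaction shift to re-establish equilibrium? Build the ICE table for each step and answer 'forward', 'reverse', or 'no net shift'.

Direction: forward

Q₀ = 0.1398 vs Keq = 26.09 ⇒ Q<K, forward
Step 1:
                   A          L          C
  Initial     0.1649      0.121      2.352
  Change     -0.1049     0.3146     0.3146
  Equil      0.06005     0.4356      2.667
  solve Keq expr → x = 0.1049; check Q = 26.09
Then remove 0.6383 M of C.
Step 2:
                   A          L          C
  Initial    0.06005     0.4356      2.028
  Change    -0.01875    0.05625    0.05625
  Equil       0.0413     0.4918      2.085
  solve Keq expr → x = 0.01875; check Q = 26.09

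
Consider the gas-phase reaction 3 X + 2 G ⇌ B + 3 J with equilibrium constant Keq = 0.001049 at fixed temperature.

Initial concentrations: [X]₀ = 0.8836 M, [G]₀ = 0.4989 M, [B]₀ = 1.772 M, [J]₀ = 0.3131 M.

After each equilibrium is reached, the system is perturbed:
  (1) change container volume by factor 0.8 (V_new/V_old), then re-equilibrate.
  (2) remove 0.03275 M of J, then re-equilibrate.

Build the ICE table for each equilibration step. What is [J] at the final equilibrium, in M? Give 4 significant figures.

[J]_eq = 0.09331 M

Q₀ = 0.3168 vs Keq = 0.001049 ⇒ Q>K, reverse
Step 1:
                   X          G          B          J
  I           0.8836     0.4989      1.772     0.3131
  C           0.2405     0.1603   -0.08016    -0.2405
  E            1.124     0.6592      1.692    0.07261
  solve Keq expr → x = -0.08016; check Q = 0.001049
Then change container volume by factor 0.8 (V_new/V_old).
Step 2:
                   X          G          B          J
  I            1.405      0.824      2.115    0.09076
  C        -0.006217  -0.004145   0.002072   0.006217
  E            1.399     0.8199      2.117    0.09697
  solve Keq expr → x = 0.002072; check Q = 0.001049
Then remove 0.03275 M of J.
Step 3:
                   X          G          B          J
  I            1.399     0.8199      2.117    0.06422
  C         -0.02909   -0.01939   0.009696    0.02909
  E             1.37     0.8005      2.127    0.09331
  solve Keq expr → x = 0.009696; check Q = 0.001049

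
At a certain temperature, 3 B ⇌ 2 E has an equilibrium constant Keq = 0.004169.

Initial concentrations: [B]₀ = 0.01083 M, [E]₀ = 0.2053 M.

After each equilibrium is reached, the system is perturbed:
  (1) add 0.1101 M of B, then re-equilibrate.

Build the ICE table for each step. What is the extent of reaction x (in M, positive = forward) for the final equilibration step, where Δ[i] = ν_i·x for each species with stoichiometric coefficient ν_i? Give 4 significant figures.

Q₀ = 3.3181e+04 vs Keq = 0.004169 ⇒ Q>K, reverse
Step 1:
                  B         E
  I         0.01083    0.2053
  C          0.2918   -0.1945
  E          0.3027   0.01075
  solve Keq expr → x = -0.09727; check Q = 0.004169
Then add 0.1101 M of B.
Step 2:
                  B         E
  I          0.4128   0.01075
  C       -0.008745   0.00583
  E           0.404   0.01658
  solve Keq expr → x = 0.002915; check Q = 0.004169

x = 0.002915 M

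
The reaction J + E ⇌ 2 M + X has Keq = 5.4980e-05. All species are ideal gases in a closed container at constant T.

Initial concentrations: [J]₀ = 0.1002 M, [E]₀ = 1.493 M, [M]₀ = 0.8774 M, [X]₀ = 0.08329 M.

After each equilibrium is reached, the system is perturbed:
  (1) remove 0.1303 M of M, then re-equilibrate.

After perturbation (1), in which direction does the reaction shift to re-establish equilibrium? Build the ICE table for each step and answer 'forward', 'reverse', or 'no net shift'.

Direction: forward

Q₀ = 0.4286 vs Keq = 5.4980e-05 ⇒ Q>K, reverse
Step 1:
                   J          E          M          X
  init        0.1002      1.493     0.8774    0.08329
  Δ          0.08326    0.08326    -0.1665   -0.08326
  eq          0.1835      1.576     0.7109 3.1461e-05
  solve Keq expr → x = -0.08326; check Q = 5.4980e-05
Then remove 0.1303 M of M.
Step 2:
                   J          E          M          X
  init        0.1835      1.576     0.5806 3.1461e-05
  Δ       -1.5697e-05 -1.5697e-05 3.1393e-05 1.5697e-05
  eq          0.1834      1.576     0.5806 4.7158e-05
  solve Keq expr → x = 1.5697e-05; check Q = 5.4980e-05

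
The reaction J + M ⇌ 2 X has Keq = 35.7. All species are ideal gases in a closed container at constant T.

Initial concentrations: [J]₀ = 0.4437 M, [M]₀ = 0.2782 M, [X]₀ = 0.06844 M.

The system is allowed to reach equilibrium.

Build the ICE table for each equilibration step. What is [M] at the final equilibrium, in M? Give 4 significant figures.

Q₀ = 0.03795 vs Keq = 35.7 ⇒ Q<K, forward
Step 1:
                  J         M         X
  I          0.4437    0.2782   0.06844
  C         -0.2379   -0.2379    0.4758
  E          0.2058   0.04031    0.5442
  solve Keq expr → x = 0.2379; check Q = 35.7

[M]_eq = 0.04031 M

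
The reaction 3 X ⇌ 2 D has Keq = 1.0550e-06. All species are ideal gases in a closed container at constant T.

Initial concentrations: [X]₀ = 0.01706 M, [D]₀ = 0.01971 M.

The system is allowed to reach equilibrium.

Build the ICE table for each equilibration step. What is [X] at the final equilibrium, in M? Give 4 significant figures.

Q₀ = 78.24 vs Keq = 1.0550e-06 ⇒ Q>K, reverse
Step 1:
                    X           D
  I           0.01706     0.01971
  C           0.02955     -0.0197
  E           0.04661  1.0336e-05
  solve Keq expr → x = -0.00985; check Q = 1.0550e-06

[X]_eq = 0.04661 M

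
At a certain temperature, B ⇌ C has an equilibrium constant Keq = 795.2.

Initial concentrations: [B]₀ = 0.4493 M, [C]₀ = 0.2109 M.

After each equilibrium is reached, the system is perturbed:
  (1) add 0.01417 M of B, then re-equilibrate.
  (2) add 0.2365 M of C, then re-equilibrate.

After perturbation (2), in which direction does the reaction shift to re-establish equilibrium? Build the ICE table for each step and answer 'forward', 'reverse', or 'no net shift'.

Direction: reverse

Q₀ = 0.4694 vs Keq = 795.2 ⇒ Q<K, forward
Step 1:
                    B           C
  Initial      0.4493      0.2109
  Change      -0.4485      0.4485
  Equil    8.2919e-04      0.6594
  solve Keq expr → x = 0.4485; check Q = 795.2
Then add 0.01417 M of B.
Step 2:
                    B           C
  Initial       0.015      0.6594
  Change     -0.01415     0.01415
  Equil    8.4699e-04      0.6735
  solve Keq expr → x = 0.01415; check Q = 795.2
Then add 0.2365 M of C.
Step 3:
                    B           C
  Initial  8.4699e-04        0.91
  Change   2.9704e-04 -2.9704e-04
  Equil      0.001144      0.9097
  solve Keq expr → x = -2.9704e-04; check Q = 795.2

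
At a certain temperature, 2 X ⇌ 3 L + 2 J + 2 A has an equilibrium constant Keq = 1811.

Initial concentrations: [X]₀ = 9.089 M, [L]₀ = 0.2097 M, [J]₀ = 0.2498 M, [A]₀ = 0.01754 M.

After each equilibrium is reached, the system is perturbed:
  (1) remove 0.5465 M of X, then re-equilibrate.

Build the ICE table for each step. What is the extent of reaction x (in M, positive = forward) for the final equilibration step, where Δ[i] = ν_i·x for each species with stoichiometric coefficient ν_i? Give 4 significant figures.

Q₀ = 2.1429e-09 vs Keq = 1811 ⇒ Q<K, forward
Step 1:
                   X          L          J          A
  Initial      9.089     0.2097     0.2498    0.01754
  Change      -3.812      5.718      3.812      3.812
  Equil        5.277      5.928      4.062       3.83
  solve Keq expr → x = 1.906; check Q = 1811
Then remove 0.5465 M of X.
Step 2:
                   X          L          J          A
  Initial       4.73      5.928      4.062       3.83
  Change     0.09874    -0.1481   -0.09874   -0.09874
  Equil        4.829       5.78      3.963      3.731
  solve Keq expr → x = -0.04937; check Q = 1811

x = -0.04937 M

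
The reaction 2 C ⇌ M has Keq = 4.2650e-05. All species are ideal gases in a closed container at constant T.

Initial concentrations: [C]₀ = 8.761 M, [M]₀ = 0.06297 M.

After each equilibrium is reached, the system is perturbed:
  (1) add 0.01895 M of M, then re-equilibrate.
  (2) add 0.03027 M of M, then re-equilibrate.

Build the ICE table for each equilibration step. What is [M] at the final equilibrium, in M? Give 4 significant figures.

[M]_eq = 0.003438 M

Q₀ = 8.2040e-04 vs Keq = 4.2650e-05 ⇒ Q>K, reverse
Step 1:
                  C         M
  I           8.761   0.06297
  C          0.1192  -0.05961
  E            8.88  0.003363
  solve Keq expr → x = -0.05961; check Q = 4.2650e-05
Then add 0.01895 M of M.
Step 2:
                  C         M
  I            8.88   0.02231
  C         0.03784  -0.01892
  E           8.918  0.003392
  solve Keq expr → x = -0.01892; check Q = 4.2650e-05
Then add 0.03027 M of M.
Step 3:
                  C         M
  I           8.918   0.03366
  C         0.06045  -0.03022
  E           8.979  0.003438
  solve Keq expr → x = -0.03022; check Q = 4.2650e-05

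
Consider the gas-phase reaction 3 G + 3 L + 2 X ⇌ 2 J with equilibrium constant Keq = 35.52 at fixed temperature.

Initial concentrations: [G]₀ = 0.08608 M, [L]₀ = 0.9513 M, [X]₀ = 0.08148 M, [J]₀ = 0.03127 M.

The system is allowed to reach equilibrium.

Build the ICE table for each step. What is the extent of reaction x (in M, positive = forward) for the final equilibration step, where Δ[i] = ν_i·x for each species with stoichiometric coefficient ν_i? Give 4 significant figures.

Q₀ = 268.2 vs Keq = 35.52 ⇒ Q>K, reverse
Step 1:
                   G          L          X          J
  Initial    0.08608     0.9513    0.08148    0.03127
  Change     0.01931    0.01931    0.01287   -0.01287
  Equil       0.1054     0.9706    0.09435     0.0184
  solve Keq expr → x = -0.006436; check Q = 35.52

x = -0.006436 M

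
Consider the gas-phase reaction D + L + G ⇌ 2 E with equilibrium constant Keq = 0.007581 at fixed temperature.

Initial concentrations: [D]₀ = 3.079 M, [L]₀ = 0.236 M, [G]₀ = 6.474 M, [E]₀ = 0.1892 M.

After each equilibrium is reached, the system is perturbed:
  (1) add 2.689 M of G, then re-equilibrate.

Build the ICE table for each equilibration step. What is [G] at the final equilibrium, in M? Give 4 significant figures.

Q₀ = 0.007609 vs Keq = 0.007581 ⇒ Q>K, reverse
Step 1:
                    D           L           G           E
  I             3.079       0.236       6.474      0.1892
  C        1.4430e-04  1.4430e-04  1.4430e-04 -2.8859e-04
  E             3.079      0.2361       6.474      0.1889
  solve Keq expr → x = -1.4430e-04; check Q = 0.007581
Then add 2.689 M of G.
Step 2:
                    D           L           G           E
  I             3.079      0.2361       9.163      0.1889
  C          -0.01416    -0.01416    -0.01416     0.02832
  E             3.065       0.222       9.149      0.2172
  solve Keq expr → x = 0.01416; check Q = 0.007581

[G]_eq = 9.149 M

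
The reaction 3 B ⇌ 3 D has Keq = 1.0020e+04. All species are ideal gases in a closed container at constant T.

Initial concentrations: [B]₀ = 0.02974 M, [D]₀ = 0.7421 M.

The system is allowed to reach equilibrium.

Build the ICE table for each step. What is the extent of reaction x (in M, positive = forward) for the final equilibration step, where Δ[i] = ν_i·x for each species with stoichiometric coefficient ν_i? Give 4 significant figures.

x = -0.001492 M

Q₀ = 1.5537e+04 vs Keq = 1.0020e+04 ⇒ Q>K, reverse
Step 1:
                   B          D
  Initial    0.02974     0.7421
  Change    0.004475  -0.004475
  Equil      0.03421     0.7376
  solve Keq expr → x = -0.001492; check Q = 1.0020e+04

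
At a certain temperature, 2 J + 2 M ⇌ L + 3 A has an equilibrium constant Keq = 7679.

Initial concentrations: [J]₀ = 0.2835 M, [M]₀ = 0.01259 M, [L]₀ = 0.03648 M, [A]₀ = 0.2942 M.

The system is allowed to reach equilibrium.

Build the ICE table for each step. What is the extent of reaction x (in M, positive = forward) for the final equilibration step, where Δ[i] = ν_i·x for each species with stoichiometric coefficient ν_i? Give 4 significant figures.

x = 0.005551 M

Q₀ = 72.92 vs Keq = 7679 ⇒ Q<K, forward
Step 1:
                   J          M          L          A
  Initial     0.2835    0.01259    0.03648     0.2942
  Change     -0.0111    -0.0111   0.005551    0.01665
  Equil       0.2724   0.001489    0.04203     0.3109
  solve Keq expr → x = 0.005551; check Q = 7679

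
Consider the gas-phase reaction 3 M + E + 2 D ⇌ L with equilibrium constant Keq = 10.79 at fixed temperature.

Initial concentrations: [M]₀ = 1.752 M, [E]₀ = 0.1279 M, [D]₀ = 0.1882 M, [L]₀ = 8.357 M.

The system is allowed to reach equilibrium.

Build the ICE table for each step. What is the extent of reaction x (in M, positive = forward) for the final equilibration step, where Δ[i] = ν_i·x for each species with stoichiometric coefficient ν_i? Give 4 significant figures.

x = -0.1546 M

Q₀ = 343 vs Keq = 10.79 ⇒ Q>K, reverse
Step 1:
                  M         E         D         L
  I           1.752    0.1279    0.1882     8.357
  C          0.4638    0.1546    0.3092   -0.1546
  E           2.216    0.2825    0.4974     8.202
  solve Keq expr → x = -0.1546; check Q = 10.79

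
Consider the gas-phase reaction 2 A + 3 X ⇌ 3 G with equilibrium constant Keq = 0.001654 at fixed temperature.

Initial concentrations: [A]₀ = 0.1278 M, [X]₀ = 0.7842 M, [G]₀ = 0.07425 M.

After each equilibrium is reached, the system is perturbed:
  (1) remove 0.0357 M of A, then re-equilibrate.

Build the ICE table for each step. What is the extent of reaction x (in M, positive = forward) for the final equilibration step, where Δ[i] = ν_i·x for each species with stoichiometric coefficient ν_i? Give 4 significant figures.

Q₀ = 0.05197 vs Keq = 0.001654 ⇒ Q>K, reverse
Step 1:
                   A          X          G
  I           0.1278     0.7842    0.07425
  C          0.03037    0.04555   -0.04555
  E           0.1582     0.8298     0.0287
  solve Keq expr → x = -0.01518; check Q = 0.001654
Then remove 0.0357 M of A.
Step 2:
                   A          X          G
  I           0.1225     0.8298     0.0287
  C         0.002685   0.004028  -0.004028
  E           0.1252     0.8338    0.02467
  solve Keq expr → x = -0.001343; check Q = 0.001654

x = -0.001343 M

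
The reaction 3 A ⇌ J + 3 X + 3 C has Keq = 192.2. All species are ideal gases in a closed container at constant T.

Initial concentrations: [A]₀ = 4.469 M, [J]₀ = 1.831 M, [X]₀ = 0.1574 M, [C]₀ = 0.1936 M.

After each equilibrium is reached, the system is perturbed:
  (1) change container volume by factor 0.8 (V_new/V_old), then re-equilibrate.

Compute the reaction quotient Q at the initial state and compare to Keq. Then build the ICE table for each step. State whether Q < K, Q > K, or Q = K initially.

Q₀ = 5.8048e-07 vs Keq = 192.2 ⇒ Q<K, forward
Step 1:
                    A           J           X           C
  Initial       4.469       1.831      0.1574      0.1936
  Change       -2.604      0.8682       2.604       2.604
  Equil         1.865       2.699       2.762       2.798
  solve Keq expr → x = 0.8682; check Q = 192.2
Then change container volume by factor 0.8 (V_new/V_old).
Step 2:
                    A           J           X           C
  Initial       2.331       3.374       3.452       3.498
  Change       0.2864    -0.09547     -0.2864     -0.2864
  Equil         2.617       3.278       3.166       3.211
  solve Keq expr → x = -0.09547; check Q = 192.2

Q₀ = 5.8048e-07; Q < K (proceeds forward)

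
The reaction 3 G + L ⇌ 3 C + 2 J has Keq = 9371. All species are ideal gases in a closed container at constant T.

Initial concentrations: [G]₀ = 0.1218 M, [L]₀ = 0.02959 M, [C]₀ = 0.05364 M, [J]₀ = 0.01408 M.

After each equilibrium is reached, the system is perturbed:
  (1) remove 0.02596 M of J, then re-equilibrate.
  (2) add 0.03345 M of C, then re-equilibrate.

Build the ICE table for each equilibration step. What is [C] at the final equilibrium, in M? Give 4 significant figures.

[C]_eq = 0.1758 M

Q₀ = 5.7225e-04 vs Keq = 9371 ⇒ Q<K, forward
Step 1:
                    G           L           C           J
  init         0.1218     0.02959     0.05364     0.01408
  Δ          -0.08863    -0.02954     0.08863     0.05909
  eq          0.03317  4.5103e-05      0.1423     0.07317
  solve Keq expr → x = 0.02954; check Q = 9371
Then remove 0.02596 M of J.
Step 2:
                    G           L           C           J
  init        0.03317  4.5103e-05      0.1423     0.04721
  Δ       -7.8360e-05 -2.6120e-05  7.8360e-05  5.2240e-05
  eq          0.03309  1.8983e-05      0.1424     0.04726
  solve Keq expr → x = 2.6120e-05; check Q = 9371
Then add 0.03345 M of C.
Step 3:
                    G           L           C           J
  init        0.03309  1.8983e-05      0.1758     0.04726
  Δ        4.9598e-05  1.6533e-05 -4.9598e-05 -3.3065e-05
  eq          0.03314  3.5516e-05      0.1758     0.04723
  solve Keq expr → x = -1.6533e-05; check Q = 9371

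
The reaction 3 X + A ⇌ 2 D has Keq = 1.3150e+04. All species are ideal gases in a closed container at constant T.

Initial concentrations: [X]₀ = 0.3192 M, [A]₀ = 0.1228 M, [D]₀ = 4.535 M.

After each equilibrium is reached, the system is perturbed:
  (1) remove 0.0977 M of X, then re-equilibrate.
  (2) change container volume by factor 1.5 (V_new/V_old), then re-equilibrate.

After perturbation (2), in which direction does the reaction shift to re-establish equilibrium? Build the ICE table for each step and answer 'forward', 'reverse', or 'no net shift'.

Direction: reverse

Q₀ = 5150 vs Keq = 1.3150e+04 ⇒ Q<K, forward
Step 1:
                    X           A           D
  init         0.3192      0.1228       4.535
  Δ          -0.06767    -0.02256     0.04511
  eq           0.2515      0.1002        4.58
  solve Keq expr → x = 0.02256; check Q = 1.3150e+04
Then remove 0.0977 M of X.
Step 2:
                    X           A           D
  init         0.1538      0.1002        4.58
  Δ           0.07745     0.02582    -0.05163
  eq           0.2313      0.1261       4.528
  solve Keq expr → x = -0.02582; check Q = 1.3150e+04
Then change container volume by factor 1.5 (V_new/V_old).
Step 3:
                    X           A           D
  init         0.1542     0.08404       3.019
  Δ           0.03763     0.01254    -0.02509
  eq           0.1918     0.09658       2.994
  solve Keq expr → x = -0.01254; check Q = 1.3150e+04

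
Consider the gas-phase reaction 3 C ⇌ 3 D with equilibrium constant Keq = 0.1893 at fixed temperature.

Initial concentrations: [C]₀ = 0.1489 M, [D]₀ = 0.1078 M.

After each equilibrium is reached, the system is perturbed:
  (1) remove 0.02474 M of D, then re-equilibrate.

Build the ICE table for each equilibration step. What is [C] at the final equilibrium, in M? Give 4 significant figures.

Q₀ = 0.3795 vs Keq = 0.1893 ⇒ Q>K, reverse
Step 1:
                   C          D
  init        0.1489     0.1078
  Δ          0.01417   -0.01417
  eq          0.1631    0.09363
  solve Keq expr → x = -0.004723; check Q = 0.1893
Then remove 0.02474 M of D.
Step 2:
                   C          D
  init        0.1631    0.06889
  Δ         -0.01572    0.01572
  eq          0.1474    0.08461
  solve Keq expr → x = 0.005239; check Q = 0.1893

[C]_eq = 0.1474 M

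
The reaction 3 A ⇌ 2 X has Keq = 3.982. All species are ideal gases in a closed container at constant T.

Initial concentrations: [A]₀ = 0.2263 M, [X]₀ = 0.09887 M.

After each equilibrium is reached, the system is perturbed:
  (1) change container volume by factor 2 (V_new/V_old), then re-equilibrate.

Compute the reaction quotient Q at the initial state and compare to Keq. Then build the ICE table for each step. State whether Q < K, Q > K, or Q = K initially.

Q₀ = 0.8435; Q < K (proceeds forward)

Q₀ = 0.8435 vs Keq = 3.982 ⇒ Q<K, forward
Step 1:
                  A         X
  I          0.2263   0.09887
  C        -0.05813   0.03875
  E          0.1682    0.1376
  solve Keq expr → x = 0.01938; check Q = 3.982
Then change container volume by factor 2 (V_new/V_old).
Step 2:
                  A         X
  I         0.08409   0.06881
  C         0.01286 -0.008574
  E         0.09695   0.06024
  solve Keq expr → x = -0.004287; check Q = 3.982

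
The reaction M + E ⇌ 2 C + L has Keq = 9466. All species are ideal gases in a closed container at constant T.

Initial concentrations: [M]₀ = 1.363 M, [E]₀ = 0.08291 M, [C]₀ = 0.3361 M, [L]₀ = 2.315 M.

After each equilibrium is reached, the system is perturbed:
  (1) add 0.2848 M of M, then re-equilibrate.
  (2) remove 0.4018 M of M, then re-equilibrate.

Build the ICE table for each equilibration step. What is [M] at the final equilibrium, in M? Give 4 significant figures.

[M]_eq = 1.163 M

Q₀ = 2.314 vs Keq = 9466 ⇒ Q<K, forward
Step 1:
                    M           E           C           L
  I             1.363     0.08291      0.3361       2.315
  C          -0.08286    -0.08286      0.1657     0.08286
  E              1.28  4.9831e-05      0.5018       2.398
  solve Keq expr → x = 0.08286; check Q = 9466
Then add 0.2848 M of M.
Step 2:
                    M           E           C           L
  I             1.565  4.9831e-05      0.5018       2.398
  C       -9.0652e-06 -9.0652e-06  1.8130e-05  9.0652e-06
  E             1.565  4.0765e-05      0.5018       2.398
  solve Keq expr → x = 9.0652e-06; check Q = 9466
Then remove 0.4018 M of M.
Step 3:
                    M           E           C           L
  I             1.163  4.0765e-05      0.5018       2.398
  C        1.4075e-05  1.4075e-05 -2.8150e-05 -1.4075e-05
  E             1.163  5.4841e-05      0.5018       2.398
  solve Keq expr → x = -1.4075e-05; check Q = 9466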